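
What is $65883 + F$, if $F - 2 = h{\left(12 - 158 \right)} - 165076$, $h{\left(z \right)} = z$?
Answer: $-99337$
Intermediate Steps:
$F = -165220$ ($F = 2 + \left(\left(12 - 158\right) - 165076\right) = 2 - 165222 = -165220$)
$65883 + F = 65883 - 165220 = -99337$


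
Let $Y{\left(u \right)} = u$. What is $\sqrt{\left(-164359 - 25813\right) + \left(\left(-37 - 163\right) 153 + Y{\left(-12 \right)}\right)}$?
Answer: $4 i \sqrt{13799} \approx 469.88 i$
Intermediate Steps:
$\sqrt{\left(-164359 - 25813\right) + \left(\left(-37 - 163\right) 153 + Y{\left(-12 \right)}\right)} = \sqrt{\left(-164359 - 25813\right) + \left(\left(-37 - 163\right) 153 - 12\right)} = \sqrt{-190172 - 30612} = \sqrt{-220784} = 4 i \sqrt{13799}$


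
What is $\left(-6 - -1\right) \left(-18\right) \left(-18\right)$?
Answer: $-1620$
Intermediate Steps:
$\left(-6 - -1\right) \left(-18\right) \left(-18\right) = \left(-6 + 1\right) \left(-18\right) \left(-18\right) = \left(-5\right) \left(-18\right) \left(-18\right) = 90 \left(-18\right) = -1620$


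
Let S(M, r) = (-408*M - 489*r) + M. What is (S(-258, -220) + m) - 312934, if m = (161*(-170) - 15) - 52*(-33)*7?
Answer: -115721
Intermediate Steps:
S(M, r) = -489*r - 407*M (S(M, r) = (-489*r - 408*M) + M = -489*r - 407*M)
m = -15373 (m = (-27370 - 15) - (-1716)*7 = -27385 - 1*(-12012) = -27385 + 12012 = -15373)
(S(-258, -220) + m) - 312934 = ((-489*(-220) - 407*(-258)) - 15373) - 312934 = ((107580 + 105006) - 15373) - 312934 = (212586 - 15373) - 312934 = 197213 - 312934 = -115721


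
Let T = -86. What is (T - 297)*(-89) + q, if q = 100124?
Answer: 134211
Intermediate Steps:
(T - 297)*(-89) + q = (-86 - 297)*(-89) + 100124 = -383*(-89) + 100124 = 34087 + 100124 = 134211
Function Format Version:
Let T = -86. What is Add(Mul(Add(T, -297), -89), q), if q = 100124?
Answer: 134211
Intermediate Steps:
Add(Mul(Add(T, -297), -89), q) = Add(Mul(Add(-86, -297), -89), 100124) = Add(Mul(-383, -89), 100124) = Add(34087, 100124) = 134211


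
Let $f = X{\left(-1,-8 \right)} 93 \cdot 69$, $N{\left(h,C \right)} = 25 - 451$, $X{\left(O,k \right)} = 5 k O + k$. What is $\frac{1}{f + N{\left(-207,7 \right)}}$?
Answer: $\frac{1}{204918} \approx 4.88 \cdot 10^{-6}$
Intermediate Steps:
$X{\left(O,k \right)} = k + 5 O k$ ($X{\left(O,k \right)} = 5 O k + k = k + 5 O k$)
$N{\left(h,C \right)} = -426$
$f = 205344$ ($f = - 8 \left(1 + 5 \left(-1\right)\right) 93 \cdot 69 = - 8 \left(1 - 5\right) 93 \cdot 69 = \left(-8\right) \left(-4\right) 93 \cdot 69 = 32 \cdot 93 \cdot 69 = 2976 \cdot 69 = 205344$)
$\frac{1}{f + N{\left(-207,7 \right)}} = \frac{1}{205344 - 426} = \frac{1}{204918}$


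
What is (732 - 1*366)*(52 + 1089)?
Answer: 417606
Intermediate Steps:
(732 - 1*366)*(52 + 1089) = (732 - 366)*1141 = 366*1141 = 417606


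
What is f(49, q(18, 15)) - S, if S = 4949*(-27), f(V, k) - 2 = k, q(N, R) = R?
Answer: 133640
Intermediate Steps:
f(V, k) = 2 + k
S = -133623
f(49, q(18, 15)) - S = (2 + 15) - 1*(-133623) = 17 + 133623 = 133640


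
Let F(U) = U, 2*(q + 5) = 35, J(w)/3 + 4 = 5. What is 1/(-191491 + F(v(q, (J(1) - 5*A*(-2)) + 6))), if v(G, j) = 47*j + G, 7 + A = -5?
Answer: -2/393391 ≈ -5.0840e-6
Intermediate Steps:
A = -12 (A = -7 - 5 = -12)
J(w) = 3 (J(w) = -12 + 3*5 = -12 + 15 = 3)
q = 25/2 (q = -5 + (1/2)*35 = -5 + 35/2 = 25/2 ≈ 12.500)
v(G, j) = G + 47*j
1/(-191491 + F(v(q, (J(1) - 5*A*(-2)) + 6))) = 1/(-191491 + (25/2 + 47*((3 - 5*(-12)*(-2)) + 6))) = 1/(-191491 + (25/2 + 47*((3 + 60*(-2)) + 6))) = 1/(-191491 + (25/2 + 47*((3 - 120) + 6))) = 1/(-191491 + (25/2 + 47*(-117 + 6))) = 1/(-191491 + (25/2 + 47*(-111))) = 1/(-191491 + (25/2 - 5217)) = 1/(-191491 - 10409/2) = 1/(-393391/2) = -2/393391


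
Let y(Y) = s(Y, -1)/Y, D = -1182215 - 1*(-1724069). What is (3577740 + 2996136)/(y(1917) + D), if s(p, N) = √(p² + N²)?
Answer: 6545126153220261228/539484283946781517 - 6301060146*√3674890/539484283946781517 ≈ 12.132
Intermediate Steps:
D = 541854 (D = -1182215 + 1724069 = 541854)
s(p, N) = √(N² + p²)
y(Y) = √(1 + Y²)/Y (y(Y) = √((-1)² + Y²)/Y = √(1 + Y²)/Y)
(3577740 + 2996136)/(y(1917) + D) = (3577740 + 2996136)/(√(1 + 1917²)/1917 + 541854) = 6573876/(√(1 + 3674889)/1917 + 541854) = 6573876/(√3674890/1917 + 541854) = 6573876/(541854 + √3674890/1917)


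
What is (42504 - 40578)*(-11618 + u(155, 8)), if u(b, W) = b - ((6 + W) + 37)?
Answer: -22175964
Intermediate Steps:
u(b, W) = -43 + b - W (u(b, W) = b - (43 + W) = b + (-43 - W) = -43 + b - W)
(42504 - 40578)*(-11618 + u(155, 8)) = (42504 - 40578)*(-11618 + (-43 + 155 - 1*8)) = 1926*(-11618 + (-43 + 155 - 8)) = 1926*(-11618 + 104) = 1926*(-11514) = -22175964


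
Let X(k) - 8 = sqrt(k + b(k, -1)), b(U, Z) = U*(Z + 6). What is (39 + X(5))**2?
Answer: (47 + sqrt(30))**2 ≈ 2753.9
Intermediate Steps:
b(U, Z) = U*(6 + Z)
X(k) = 8 + sqrt(6)*sqrt(k) (X(k) = 8 + sqrt(k + k*(6 - 1)) = 8 + sqrt(k + k*5) = 8 + sqrt(k + 5*k) = 8 + sqrt(6*k) = 8 + sqrt(6)*sqrt(k))
(39 + X(5))**2 = (39 + (8 + sqrt(6)*sqrt(5)))**2 = (39 + (8 + sqrt(30)))**2 = (47 + sqrt(30))**2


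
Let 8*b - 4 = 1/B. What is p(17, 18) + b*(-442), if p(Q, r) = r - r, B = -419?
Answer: -370175/1676 ≈ -220.87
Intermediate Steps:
b = 1675/3352 (b = ½ + (⅛)/(-419) = ½ + (⅛)*(-1/419) = ½ - 1/3352 = 1675/3352 ≈ 0.49970)
p(Q, r) = 0
p(17, 18) + b*(-442) = 0 + (1675/3352)*(-442) = 0 - 370175/1676 = -370175/1676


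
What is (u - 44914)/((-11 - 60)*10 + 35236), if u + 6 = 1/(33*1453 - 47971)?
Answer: -988241/759572 ≈ -1.3011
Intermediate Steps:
u = -133/22 (u = -6 + 1/(33*1453 - 47971) = -6 + 1/(47949 - 47971) = -6 + 1/(-22) = -6 - 1/22 = -133/22 ≈ -6.0455)
(u - 44914)/((-11 - 60)*10 + 35236) = (-133/22 - 44914)/((-11 - 60)*10 + 35236) = -988241/(22*(-71*10 + 35236)) = -988241/(22*(-710 + 35236)) = -988241/22/34526 = -988241/22*1/34526 = -988241/759572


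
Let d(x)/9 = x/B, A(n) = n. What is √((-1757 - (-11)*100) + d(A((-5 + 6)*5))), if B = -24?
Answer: I*√10542/4 ≈ 25.669*I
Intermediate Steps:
d(x) = -3*x/8 (d(x) = 9*(x/(-24)) = 9*(x*(-1/24)) = 9*(-x/24) = -3*x/8)
√((-1757 - (-11)*100) + d(A((-5 + 6)*5))) = √((-1757 - (-11)*100) - 3*(-5 + 6)*5/8) = √((-1757 - 1*(-1100)) - 3*5/8) = √((-1757 + 1100) - 3/8*5) = √(-657 - 15/8) = √(-5271/8) = I*√10542/4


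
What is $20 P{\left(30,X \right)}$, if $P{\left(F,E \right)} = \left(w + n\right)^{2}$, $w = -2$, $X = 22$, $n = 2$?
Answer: $0$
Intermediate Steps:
$P{\left(F,E \right)} = 0$ ($P{\left(F,E \right)} = \left(-2 + 2\right)^{2} = 0^{2} = 0$)
$20 P{\left(30,X \right)} = 20 \cdot 0 = 0$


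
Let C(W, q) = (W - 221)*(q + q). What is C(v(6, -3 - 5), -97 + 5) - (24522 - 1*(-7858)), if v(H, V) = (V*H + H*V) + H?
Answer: 24844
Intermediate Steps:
v(H, V) = H + 2*H*V (v(H, V) = (H*V + H*V) + H = 2*H*V + H = H + 2*H*V)
C(W, q) = 2*q*(-221 + W) (C(W, q) = (-221 + W)*(2*q) = 2*q*(-221 + W))
C(v(6, -3 - 5), -97 + 5) - (24522 - 1*(-7858)) = 2*(-97 + 5)*(-221 + 6*(1 + 2*(-3 - 5))) - (24522 - 1*(-7858)) = 2*(-92)*(-221 + 6*(1 + 2*(-8))) - (24522 + 7858) = 2*(-92)*(-221 + 6*(1 - 16)) - 1*32380 = 2*(-92)*(-221 + 6*(-15)) - 32380 = 2*(-92)*(-221 - 90) - 32380 = 2*(-92)*(-311) - 32380 = 57224 - 32380 = 24844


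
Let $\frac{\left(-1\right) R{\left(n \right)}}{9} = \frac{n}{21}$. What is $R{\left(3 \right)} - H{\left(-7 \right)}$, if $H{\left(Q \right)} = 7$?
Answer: $- \frac{58}{7} \approx -8.2857$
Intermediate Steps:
$R{\left(n \right)} = - \frac{3 n}{7}$ ($R{\left(n \right)} = - 9 \frac{n}{21} = - \frac{3 n}{7}$)
$R{\left(3 \right)} - H{\left(-7 \right)} = \left(- \frac{3}{7}\right) 3 - 7 = - \frac{9}{7} - 7 = - \frac{58}{7}$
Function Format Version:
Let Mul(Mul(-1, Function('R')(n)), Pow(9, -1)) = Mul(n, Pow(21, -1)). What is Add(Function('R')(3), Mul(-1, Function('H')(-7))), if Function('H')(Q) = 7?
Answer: Rational(-58, 7) ≈ -8.2857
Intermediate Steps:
Function('R')(n) = Mul(Rational(-3, 7), n) (Function('R')(n) = Mul(-9, Mul(n, Pow(21, -1))) = Mul(-9, Mul(n, Rational(1, 21))) = Mul(-9, Mul(Rational(1, 21), n)) = Mul(Rational(-3, 7), n))
Add(Function('R')(3), Mul(-1, Function('H')(-7))) = Add(Mul(Rational(-3, 7), 3), Mul(-1, 7)) = Add(Rational(-9, 7), -7) = Rational(-58, 7)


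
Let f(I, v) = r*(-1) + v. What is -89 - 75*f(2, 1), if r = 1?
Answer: -89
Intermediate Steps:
f(I, v) = -1 + v (f(I, v) = 1*(-1) + v = -1 + v)
-89 - 75*f(2, 1) = -89 - 75*(-1 + 1) = -89 - 75*0 = -89 + 0 = -89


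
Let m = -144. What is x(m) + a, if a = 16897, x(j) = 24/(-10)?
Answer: 84473/5 ≈ 16895.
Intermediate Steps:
x(j) = -12/5 (x(j) = 24*(-⅒) = -12/5)
x(m) + a = -12/5 + 16897 = 84473/5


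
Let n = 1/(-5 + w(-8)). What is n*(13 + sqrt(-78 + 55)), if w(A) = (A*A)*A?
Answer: -13/517 - I*sqrt(23)/517 ≈ -0.025145 - 0.0092763*I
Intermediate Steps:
w(A) = A**3 (w(A) = A**2*A = A**3)
n = -1/517 (n = 1/(-5 + (-8)**3) = 1/(-5 - 512) = 1/(-517) = -1/517 ≈ -0.0019342)
n*(13 + sqrt(-78 + 55)) = -(13 + sqrt(-78 + 55))/517 = -(13 + sqrt(-23))/517 = -(13 + I*sqrt(23))/517 = -13/517 - I*sqrt(23)/517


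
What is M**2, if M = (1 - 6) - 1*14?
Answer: 361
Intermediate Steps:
M = -19 (M = -5 - 14 = -19)
M**2 = (-19)**2 = 361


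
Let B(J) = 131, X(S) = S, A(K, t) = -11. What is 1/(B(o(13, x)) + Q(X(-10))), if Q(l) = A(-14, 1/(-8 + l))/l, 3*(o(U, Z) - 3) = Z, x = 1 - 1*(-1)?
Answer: 10/1321 ≈ 0.0075700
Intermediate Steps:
x = 2 (x = 1 + 1 = 2)
o(U, Z) = 3 + Z/3
Q(l) = -11/l
1/(B(o(13, x)) + Q(X(-10))) = 1/(131 - 11/(-10)) = 1/(131 - 11*(-⅒)) = 1/(131 + 11/10) = 1/(1321/10) = 10/1321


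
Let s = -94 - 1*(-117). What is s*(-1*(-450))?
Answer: 10350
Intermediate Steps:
s = 23 (s = -94 + 117 = 23)
s*(-1*(-450)) = 23*(-1*(-450)) = 23*450 = 10350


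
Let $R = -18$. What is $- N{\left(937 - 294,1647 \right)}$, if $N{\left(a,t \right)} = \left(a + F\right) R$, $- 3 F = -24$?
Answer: $11718$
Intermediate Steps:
$F = 8$ ($F = \left(- \frac{1}{3}\right) \left(-24\right) = 8$)
$N{\left(a,t \right)} = -144 - 18 a$ ($N{\left(a,t \right)} = \left(a + 8\right) \left(-18\right) = \left(8 + a\right) \left(-18\right) = -144 - 18 a$)
$- N{\left(937 - 294,1647 \right)} = - (-144 - 18 \left(937 - 294\right)) = - (-144 - 11574) = \left(-1\right) \left(-11718\right) = 11718$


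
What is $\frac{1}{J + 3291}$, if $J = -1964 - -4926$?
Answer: $\frac{1}{6253} \approx 0.00015992$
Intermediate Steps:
$J = 2962$ ($J = -1964 + 4926 = 2962$)
$\frac{1}{J + 3291} = \frac{1}{2962 + 3291} = \frac{1}{6253}$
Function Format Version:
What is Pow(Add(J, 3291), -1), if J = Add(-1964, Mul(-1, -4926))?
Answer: Rational(1, 6253) ≈ 0.00015992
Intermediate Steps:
J = 2962 (J = Add(-1964, 4926) = 2962)
Pow(Add(J, 3291), -1) = Pow(Add(2962, 3291), -1) = Pow(6253, -1) = Rational(1, 6253)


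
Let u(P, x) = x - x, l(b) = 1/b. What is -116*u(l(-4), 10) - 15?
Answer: -15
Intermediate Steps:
u(P, x) = 0
-116*u(l(-4), 10) - 15 = -116*0 - 15 = 0 - 15 = -15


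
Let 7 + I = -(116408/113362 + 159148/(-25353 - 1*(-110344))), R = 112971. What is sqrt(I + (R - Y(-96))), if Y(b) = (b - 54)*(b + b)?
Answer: 2*sqrt(488283783077594667250733)/4817374871 ≈ 290.11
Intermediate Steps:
Y(b) = 2*b*(-54 + b) (Y(b) = (-54 + b)*(2*b) = 2*b*(-54 + b))
I = -47689108049/4817374871 (I = -7 - (116408/113362 + 159148/(-25353 - 1*(-110344))) = -7 - (116408*(1/113362) + 159148/(-25353 + 110344)) = -7 - (58204/56681 + 159148/84991) = -7 - 1*13967483952/4817374871 = -7 - 13967483952/4817374871 = -47689108049/4817374871 ≈ -9.8994)
sqrt(I + (R - Y(-96))) = sqrt(-47689108049/4817374871 + (112971 - 2*(-96)*(-54 - 96))) = sqrt(-47689108049/4817374871 + (112971 - 2*(-96)*(-150))) = sqrt(-47689108049/4817374871 + (112971 - 1*28800)) = sqrt(-47689108049/4817374871 + (112971 - 28800)) = sqrt(-47689108049/4817374871 + 84171) = sqrt(405435571158892/4817374871) = 2*sqrt(488283783077594667250733)/4817374871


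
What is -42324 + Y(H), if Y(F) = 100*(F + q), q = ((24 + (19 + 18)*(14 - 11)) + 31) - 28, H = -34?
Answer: -31924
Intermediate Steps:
q = 138 (q = ((24 + 37*3) + 31) - 28 = ((24 + 111) + 31) - 28 = (135 + 31) - 28 = 166 - 28 = 138)
Y(F) = 13800 + 100*F (Y(F) = 100*(F + 138) = 100*(138 + F) = 13800 + 100*F)
-42324 + Y(H) = -42324 + (13800 + 100*(-34)) = -42324 + (13800 - 3400) = -42324 + 10400 = -31924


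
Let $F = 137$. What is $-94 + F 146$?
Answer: $19908$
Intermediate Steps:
$-94 + F 146 = -94 + 137 \cdot 146 = -94 + 20002 = 19908$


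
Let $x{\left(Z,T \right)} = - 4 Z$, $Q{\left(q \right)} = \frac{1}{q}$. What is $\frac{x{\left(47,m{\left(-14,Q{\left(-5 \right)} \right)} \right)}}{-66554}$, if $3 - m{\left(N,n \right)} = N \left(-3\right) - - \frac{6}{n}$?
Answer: $\frac{94}{33277} \approx 0.0028248$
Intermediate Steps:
$m{\left(N,n \right)} = 3 - \frac{6}{n} + 3 N$ ($m{\left(N,n \right)} = 3 - \left(N \left(-3\right) - - \frac{6}{n}\right) = 3 - \left(- 3 N + \frac{6}{n}\right) = 3 + \left(- \frac{6}{n} + 3 N\right) = 3 - \frac{6}{n} + 3 N$)
$\frac{x{\left(47,m{\left(-14,Q{\left(-5 \right)} \right)} \right)}}{-66554} = \frac{\left(-4\right) 47}{-66554} = \left(-188\right) \left(- \frac{1}{66554}\right) = \frac{94}{33277}$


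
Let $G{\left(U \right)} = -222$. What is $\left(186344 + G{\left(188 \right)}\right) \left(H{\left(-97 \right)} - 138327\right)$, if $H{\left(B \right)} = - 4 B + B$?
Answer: $-25691536392$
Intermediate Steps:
$H{\left(B \right)} = - 3 B$
$\left(186344 + G{\left(188 \right)}\right) \left(H{\left(-97 \right)} - 138327\right) = \left(186344 - 222\right) \left(\left(-3\right) \left(-97\right) - 138327\right) = 186122 \left(291 - 138327\right) = 186122 \left(-138036\right) = -25691536392$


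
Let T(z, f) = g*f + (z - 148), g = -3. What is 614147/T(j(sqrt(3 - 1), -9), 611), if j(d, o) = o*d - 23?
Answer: -205125098/669309 + 614147*sqrt(2)/446206 ≈ -304.53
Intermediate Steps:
j(d, o) = -23 + d*o (j(d, o) = d*o - 23 = -23 + d*o)
T(z, f) = -148 + z - 3*f (T(z, f) = -3*f + (z - 148) = -3*f + (-148 + z) = -148 + z - 3*f)
614147/T(j(sqrt(3 - 1), -9), 611) = 614147/(-148 + (-23 + sqrt(3 - 1)*(-9)) - 3*611) = 614147/(-148 + (-23 + sqrt(2)*(-9)) - 1833) = 614147/(-148 + (-23 - 9*sqrt(2)) - 1833) = 614147/(-2004 - 9*sqrt(2))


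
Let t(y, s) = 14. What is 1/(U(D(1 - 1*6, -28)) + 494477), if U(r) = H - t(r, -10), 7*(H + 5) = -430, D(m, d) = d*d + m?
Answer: 7/3460776 ≈ 2.0227e-6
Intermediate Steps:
D(m, d) = m + d² (D(m, d) = d² + m = m + d²)
H = -465/7 (H = -5 + (⅐)*(-430) = -5 - 430/7 = -465/7 ≈ -66.429)
U(r) = -563/7 (U(r) = -465/7 - 1*14 = -465/7 - 14 = -563/7)
1/(U(D(1 - 1*6, -28)) + 494477) = 1/(-563/7 + 494477) = 1/(3460776/7) = 7/3460776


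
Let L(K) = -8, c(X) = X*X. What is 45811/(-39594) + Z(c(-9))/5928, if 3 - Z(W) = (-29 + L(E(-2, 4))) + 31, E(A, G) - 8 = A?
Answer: -45201877/39118872 ≈ -1.1555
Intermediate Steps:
E(A, G) = 8 + A
c(X) = X**2
Z(W) = 9 (Z(W) = 3 - ((-29 - 8) + 31) = 3 - (-37 + 31) = 3 - 1*(-6) = 3 + 6 = 9)
45811/(-39594) + Z(c(-9))/5928 = 45811/(-39594) + 9/5928 = 45811*(-1/39594) + 9*(1/5928) = -45811/39594 + 3/1976 = -45201877/39118872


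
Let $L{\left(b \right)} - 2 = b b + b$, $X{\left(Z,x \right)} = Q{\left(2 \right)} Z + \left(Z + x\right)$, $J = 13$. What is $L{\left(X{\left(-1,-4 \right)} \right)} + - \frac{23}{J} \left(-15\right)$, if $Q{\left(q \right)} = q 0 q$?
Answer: $\frac{631}{13} \approx 48.538$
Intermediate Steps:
$Q{\left(q \right)} = 0$ ($Q{\left(q \right)} = 0 q = 0$)
$X{\left(Z,x \right)} = Z + x$ ($X{\left(Z,x \right)} = 0 Z + \left(Z + x\right) = 0 + \left(Z + x\right) = Z + x$)
$L{\left(b \right)} = 2 + b + b^{2}$ ($L{\left(b \right)} = 2 + \left(b b + b\right) = 2 + \left(b^{2} + b\right) = 2 + \left(b + b^{2}\right) = 2 + b + b^{2}$)
$L{\left(X{\left(-1,-4 \right)} \right)} + - \frac{23}{J} \left(-15\right) = \left(2 - 5 + \left(-1 - 4\right)^{2}\right) + - \frac{23}{13} \left(-15\right) = \left(2 - 5 + \left(-5\right)^{2}\right) + \left(-23\right) \frac{1}{13} \left(-15\right) = \left(2 - 5 + 25\right) - - \frac{345}{13} = 22 + \frac{345}{13} = \frac{631}{13}$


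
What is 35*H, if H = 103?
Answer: 3605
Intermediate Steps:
35*H = 35*103 = 3605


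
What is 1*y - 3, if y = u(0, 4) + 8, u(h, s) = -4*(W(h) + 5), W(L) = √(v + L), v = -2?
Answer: -15 - 4*I*√2 ≈ -15.0 - 5.6569*I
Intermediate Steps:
W(L) = √(-2 + L)
u(h, s) = -20 - 4*√(-2 + h) (u(h, s) = -4*(√(-2 + h) + 5) = -4*(5 + √(-2 + h)) = -20 - 4*√(-2 + h))
y = -12 - 4*I*√2 (y = (-20 - 4*√(-2 + 0)) + 8 = (-20 - 4*I*√2) + 8 = -12 - 4*I*√2 ≈ -12.0 - 5.6569*I)
1*y - 3 = 1*(-12 - 4*I*√2) - 3 = (-12 - 4*I*√2) - 3 = -15 - 4*I*√2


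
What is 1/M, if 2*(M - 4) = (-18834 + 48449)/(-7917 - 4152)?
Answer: 24138/66937 ≈ 0.36061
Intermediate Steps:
M = 66937/24138 (M = 4 + ((-18834 + 48449)/(-7917 - 4152))/2 = 4 + (29615/(-12069))/2 = 4 + (29615*(-1/12069))/2 = 4 + (½)*(-29615/12069) = 4 - 29615/24138 = 66937/24138 ≈ 2.7731)
1/M = 1/(66937/24138) = 24138/66937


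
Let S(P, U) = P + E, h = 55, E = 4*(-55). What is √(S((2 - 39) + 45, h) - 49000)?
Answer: 6*I*√1367 ≈ 221.84*I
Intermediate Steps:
E = -220
S(P, U) = -220 + P (S(P, U) = P - 220 = -220 + P)
√(S((2 - 39) + 45, h) - 49000) = √((-220 + ((2 - 39) + 45)) - 49000) = √((-220 + (-37 + 45)) - 49000) = √((-220 + 8) - 49000) = √(-212 - 49000) = √(-49212) = 6*I*√1367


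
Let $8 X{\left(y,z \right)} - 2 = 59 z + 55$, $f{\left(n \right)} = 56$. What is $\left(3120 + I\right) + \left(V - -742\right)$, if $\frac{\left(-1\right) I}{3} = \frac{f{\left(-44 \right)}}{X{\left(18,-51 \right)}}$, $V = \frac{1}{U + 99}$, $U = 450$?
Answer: $\frac{86940047}{22509} \approx 3862.5$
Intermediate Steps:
$X{\left(y,z \right)} = \frac{57}{8} + \frac{59 z}{8}$ ($X{\left(y,z \right)} = \frac{1}{4} + \frac{59 z + 55}{8} = \frac{1}{4} + \frac{55 + 59 z}{8} = \frac{1}{4} + \left(\frac{55}{8} + \frac{59 z}{8}\right) = \frac{57}{8} + \frac{59 z}{8}$)
$V = \frac{1}{549}$ ($V = \frac{1}{450 + 99} = \frac{1}{549} \approx 0.0018215$)
$I = \frac{56}{123}$ ($I = - 3 \frac{56}{\frac{57}{8} + \frac{59}{8} \left(-51\right)} = - 3 \frac{56}{\frac{57}{8} - \frac{3009}{8}} = - 3 \frac{56}{-369} = - 3 \cdot 56 \left(- \frac{1}{369}\right) = \left(-3\right) \left(- \frac{56}{369}\right) = \frac{56}{123} \approx 0.45528$)
$\left(3120 + I\right) + \left(V - -742\right) = \left(3120 + \frac{56}{123}\right) + \left(\frac{1}{549} - -742\right) = \frac{383816}{123} + \left(\frac{1}{549} + 742\right) = \frac{383816}{123} + \frac{407359}{549} = \frac{86940047}{22509}$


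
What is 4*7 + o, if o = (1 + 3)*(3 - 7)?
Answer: 12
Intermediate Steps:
o = -16 (o = 4*(-4) = -16)
4*7 + o = 4*7 - 16 = 28 - 16 = 12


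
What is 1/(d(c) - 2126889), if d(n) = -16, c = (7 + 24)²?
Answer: -1/2126905 ≈ -4.7017e-7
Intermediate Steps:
c = 961 (c = 31² = 961)
1/(d(c) - 2126889) = 1/(-16 - 2126889) = 1/(-2126905) = -1/2126905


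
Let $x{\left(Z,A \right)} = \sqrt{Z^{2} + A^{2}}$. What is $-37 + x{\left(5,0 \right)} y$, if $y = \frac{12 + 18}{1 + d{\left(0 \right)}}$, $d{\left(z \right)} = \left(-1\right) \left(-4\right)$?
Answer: $-7$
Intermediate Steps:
$d{\left(z \right)} = 4$
$x{\left(Z,A \right)} = \sqrt{A^{2} + Z^{2}}$
$y = 6$ ($y = \frac{12 + 18}{1 + 4} = \frac{30}{5} = 30 \cdot \frac{1}{5} = 6$)
$-37 + x{\left(5,0 \right)} y = -37 + \sqrt{0^{2} + 5^{2}} \cdot 6 = -37 + \sqrt{0 + 25} \cdot 6 = -37 + \sqrt{25} \cdot 6 = -37 + 5 \cdot 6 = -37 + 30 = -7$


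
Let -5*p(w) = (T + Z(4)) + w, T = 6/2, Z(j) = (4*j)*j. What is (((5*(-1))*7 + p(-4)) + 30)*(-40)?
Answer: 704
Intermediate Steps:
Z(j) = 4*j**2
T = 3 (T = 6*(1/2) = 3)
p(w) = -67/5 - w/5 (p(w) = -((3 + 4*4**2) + w)/5 = -((3 + 4*16) + w)/5 = -((3 + 64) + w)/5 = -(67 + w)/5 = -67/5 - w/5)
(((5*(-1))*7 + p(-4)) + 30)*(-40) = (((5*(-1))*7 + (-67/5 - 1/5*(-4))) + 30)*(-40) = ((-5*7 + (-67/5 + 4/5)) + 30)*(-40) = ((-35 - 63/5) + 30)*(-40) = (-238/5 + 30)*(-40) = -88/5*(-40) = 704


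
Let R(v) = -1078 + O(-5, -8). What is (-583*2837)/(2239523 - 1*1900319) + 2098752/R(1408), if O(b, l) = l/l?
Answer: -237895466725/121774236 ≈ -1953.6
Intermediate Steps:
O(b, l) = 1
R(v) = -1077 (R(v) = -1078 + 1 = -1077)
(-583*2837)/(2239523 - 1*1900319) + 2098752/R(1408) = (-583*2837)/(2239523 - 1*1900319) + 2098752/(-1077) = -1653971/(2239523 - 1900319) + 2098752*(-1/1077) = -1653971/339204 - 699584/359 = -237895466725/121774236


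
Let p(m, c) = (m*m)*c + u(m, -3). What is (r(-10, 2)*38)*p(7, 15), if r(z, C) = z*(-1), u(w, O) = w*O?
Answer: 271320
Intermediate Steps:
u(w, O) = O*w
r(z, C) = -z
p(m, c) = -3*m + c*m² (p(m, c) = (m*m)*c - 3*m = m²*c - 3*m = c*m² - 3*m = -3*m + c*m²)
(r(-10, 2)*38)*p(7, 15) = (-1*(-10)*38)*(7*(-3 + 15*7)) = (10*38)*(7*(-3 + 105)) = 380*(7*102) = 380*714 = 271320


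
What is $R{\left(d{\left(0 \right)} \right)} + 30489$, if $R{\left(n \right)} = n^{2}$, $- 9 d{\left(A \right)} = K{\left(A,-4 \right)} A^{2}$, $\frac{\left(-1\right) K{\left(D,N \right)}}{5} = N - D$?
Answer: $30489$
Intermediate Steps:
$K{\left(D,N \right)} = - 5 N + 5 D$ ($K{\left(D,N \right)} = - 5 \left(N - D\right) = - 5 N + 5 D$)
$d{\left(A \right)} = - \frac{A^{2} \left(20 + 5 A\right)}{9}$ ($d{\left(A \right)} = - \frac{\left(\left(-5\right) \left(-4\right) + 5 A\right) A^{2}}{9} = - \frac{\left(20 + 5 A\right) A^{2}}{9} = - \frac{A^{2} \left(20 + 5 A\right)}{9}$)
$R{\left(d{\left(0 \right)} \right)} + 30489 = \left(\frac{5 \cdot 0^{2} \left(-4 - 0\right)}{9}\right)^{2} + 30489 = \left(\frac{5}{9} \cdot 0 \left(-4 + 0\right)\right)^{2} + 30489 = \left(\frac{5}{9} \cdot 0 \left(-4\right)\right)^{2} + 30489 = 0^{2} + 30489 = 0 + 30489 = 30489$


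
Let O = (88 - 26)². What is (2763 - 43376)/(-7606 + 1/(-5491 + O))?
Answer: 66889611/12527083 ≈ 5.3396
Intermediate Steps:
O = 3844 (O = 62² = 3844)
(2763 - 43376)/(-7606 + 1/(-5491 + O)) = (2763 - 43376)/(-7606 + 1/(-5491 + 3844)) = -40613/(-7606 + 1/(-1647)) = -40613/(-7606 - 1/1647) = -40613/(-12527083/1647) = -40613*(-1647/12527083) = 66889611/12527083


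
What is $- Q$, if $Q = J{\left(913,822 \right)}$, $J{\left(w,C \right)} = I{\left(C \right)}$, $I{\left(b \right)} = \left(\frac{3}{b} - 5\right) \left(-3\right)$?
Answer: $- \frac{4107}{274} \approx -14.989$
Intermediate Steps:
$I{\left(b \right)} = 15 - \frac{9}{b}$ ($I{\left(b \right)} = \left(-5 + \frac{3}{b}\right) \left(-3\right) = 15 - \frac{9}{b}$)
$J{\left(w,C \right)} = 15 - \frac{9}{C}$
$Q = \frac{4107}{274}$ ($Q = 15 - \frac{9}{822} = 15 - \frac{3}{274} = \frac{4107}{274} \approx 14.989$)
$- Q = \left(-1\right) \frac{4107}{274} = - \frac{4107}{274}$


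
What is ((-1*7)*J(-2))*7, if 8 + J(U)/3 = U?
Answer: 1470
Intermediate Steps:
J(U) = -24 + 3*U
((-1*7)*J(-2))*7 = ((-1*7)*(-24 + 3*(-2)))*7 = -7*(-24 - 6)*7 = -7*(-30)*7 = 210*7 = 1470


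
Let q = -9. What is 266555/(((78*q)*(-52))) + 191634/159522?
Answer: 8252799041/970531848 ≈ 8.5034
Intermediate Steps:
266555/(((78*q)*(-52))) + 191634/159522 = 266555/(((78*(-9))*(-52))) + 191634/159522 = 266555/((-702*(-52))) + 191634*(1/159522) = 266555/36504 + 31939/26587 = 8252799041/970531848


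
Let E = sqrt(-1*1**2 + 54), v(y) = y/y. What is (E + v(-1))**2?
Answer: (1 + sqrt(53))**2 ≈ 68.560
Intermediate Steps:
v(y) = 1
E = sqrt(53) (E = sqrt(-1*1 + 54) = sqrt(-1 + 54) = sqrt(53) ≈ 7.2801)
(E + v(-1))**2 = (sqrt(53) + 1)**2 = (1 + sqrt(53))**2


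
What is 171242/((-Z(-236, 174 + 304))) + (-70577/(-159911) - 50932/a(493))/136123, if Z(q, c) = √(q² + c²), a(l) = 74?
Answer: -4069682177/805399906961 - 85621*√71045/71045 ≈ -321.23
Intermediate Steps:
Z(q, c) = √(c² + q²)
171242/((-Z(-236, 174 + 304))) + (-70577/(-159911) - 50932/a(493))/136123 = 171242/((-√((174 + 304)² + (-236)²))) + (-70577/(-159911) - 50932/74)/136123 = 171242/((-√(478² + 55696))) + (-70577*(-1/159911) - 50932*1/74)*(1/136123) = 171242/((-√(228484 + 55696))) + (70577/159911 - 25466/37)*(1/136123) = 171242/((-√284180)) - 4069682177/5916707*1/136123 = 171242/((-2*√71045)) - 4069682177/805399906961 = 171242*(-√71045/142090) - 4069682177/805399906961 = -85621*√71045/71045 - 4069682177/805399906961 = -4069682177/805399906961 - 85621*√71045/71045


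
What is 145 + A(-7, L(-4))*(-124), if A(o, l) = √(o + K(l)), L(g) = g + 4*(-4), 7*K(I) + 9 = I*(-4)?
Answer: 145 - 124*√154/7 ≈ -74.828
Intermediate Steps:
K(I) = -9/7 - 4*I/7 (K(I) = -9/7 + (I*(-4))/7 = -9/7 + (-4*I)/7 = -9/7 - 4*I/7)
L(g) = -16 + g (L(g) = g - 16 = -16 + g)
A(o, l) = √(-9/7 + o - 4*l/7) (A(o, l) = √(o + (-9/7 - 4*l/7)) = √(-9/7 + o - 4*l/7))
145 + A(-7, L(-4))*(-124) = 145 + (√(-63 - 28*(-16 - 4) + 49*(-7))/7)*(-124) = 145 + (√(-63 - 28*(-20) - 343)/7)*(-124) = 145 + (√(-63 + 560 - 343)/7)*(-124) = 145 + (√154/7)*(-124) = 145 - 124*√154/7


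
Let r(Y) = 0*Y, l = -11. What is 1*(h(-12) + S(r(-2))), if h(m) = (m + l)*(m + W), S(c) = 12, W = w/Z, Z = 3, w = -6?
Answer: 334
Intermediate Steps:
W = -2 (W = -6/3 = -6*⅓ = -2)
r(Y) = 0
h(m) = (-11 + m)*(-2 + m) (h(m) = (m - 11)*(m - 2) = (-11 + m)*(-2 + m))
1*(h(-12) + S(r(-2))) = 1*((22 + (-12)² - 13*(-12)) + 12) = 1*((22 + 144 + 156) + 12) = 1*(322 + 12) = 1*334 = 334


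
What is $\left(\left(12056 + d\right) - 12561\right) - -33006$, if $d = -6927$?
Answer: $25574$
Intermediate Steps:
$\left(\left(12056 + d\right) - 12561\right) - -33006 = \left(\left(12056 - 6927\right) - 12561\right) - -33006 = \left(5129 - 12561\right) + 33006 = -7432 + 33006 = 25574$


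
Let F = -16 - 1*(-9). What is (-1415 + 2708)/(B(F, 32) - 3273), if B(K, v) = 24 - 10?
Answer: -1293/3259 ≈ -0.39675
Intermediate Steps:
F = -7 (F = -16 + 9 = -7)
B(K, v) = 14
(-1415 + 2708)/(B(F, 32) - 3273) = (-1415 + 2708)/(14 - 3273) = 1293/(-3259) = 1293*(-1/3259) = -1293/3259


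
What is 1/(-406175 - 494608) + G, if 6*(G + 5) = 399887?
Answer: 120061462675/1801566 ≈ 66643.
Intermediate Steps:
G = 399857/6 (G = -5 + (1/6)*399887 = -5 + 399887/6 = 399857/6 ≈ 66643.)
1/(-406175 - 494608) + G = 1/(-406175 - 494608) + 399857/6 = 1/(-900783) + 399857/6 = -1/900783 + 399857/6 = 120061462675/1801566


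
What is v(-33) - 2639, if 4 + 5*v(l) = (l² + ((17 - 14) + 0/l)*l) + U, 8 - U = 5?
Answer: -12206/5 ≈ -2441.2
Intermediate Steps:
U = 3 (U = 8 - 1*5 = 8 - 5 = 3)
v(l) = -⅕ + l²/5 + 3*l/5 (v(l) = -⅘ + ((l² + ((17 - 14) + 0/l)*l) + 3)/5 = -⅘ + ((l² + (3 + 0)*l) + 3)/5 = -⅘ + ((l² + 3*l) + 3)/5 = -⅘ + (3 + l² + 3*l)/5 = -⅘ + (⅗ + l²/5 + 3*l/5) = -⅕ + l²/5 + 3*l/5)
v(-33) - 2639 = (-⅕ + (⅕)*(-33)² + (⅗)*(-33)) - 2639 = (-⅕ + (⅕)*1089 - 99/5) - 2639 = (-⅕ + 1089/5 - 99/5) - 2639 = 989/5 - 2639 = -12206/5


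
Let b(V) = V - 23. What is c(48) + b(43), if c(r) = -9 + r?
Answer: 59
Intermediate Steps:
b(V) = -23 + V
c(48) + b(43) = (-9 + 48) + (-23 + 43) = 39 + 20 = 59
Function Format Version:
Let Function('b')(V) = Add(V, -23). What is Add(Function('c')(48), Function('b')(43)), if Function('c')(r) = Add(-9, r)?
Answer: 59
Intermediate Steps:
Function('b')(V) = Add(-23, V)
Add(Function('c')(48), Function('b')(43)) = Add(Add(-9, 48), Add(-23, 43)) = Add(39, 20) = 59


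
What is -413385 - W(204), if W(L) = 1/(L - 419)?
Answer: -88877774/215 ≈ -4.1339e+5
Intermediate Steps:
W(L) = 1/(-419 + L)
-413385 - W(204) = -413385 - 1/(-419 + 204) = -413385 - 1/(-215) = -413385 - 1*(-1/215) = -413385 + 1/215 = -88877774/215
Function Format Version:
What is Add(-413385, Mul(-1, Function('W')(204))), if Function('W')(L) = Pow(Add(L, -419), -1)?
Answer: Rational(-88877774, 215) ≈ -4.1339e+5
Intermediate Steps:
Function('W')(L) = Pow(Add(-419, L), -1)
Add(-413385, Mul(-1, Function('W')(204))) = Add(-413385, Mul(-1, Pow(Add(-419, 204), -1))) = Add(-413385, Mul(-1, Pow(-215, -1))) = Add(-413385, Mul(-1, Rational(-1, 215))) = Add(-413385, Rational(1, 215)) = Rational(-88877774, 215)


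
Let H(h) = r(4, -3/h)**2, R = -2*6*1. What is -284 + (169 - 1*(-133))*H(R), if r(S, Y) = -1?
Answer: 18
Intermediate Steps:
R = -12 (R = -12*1 = -12)
H(h) = 1 (H(h) = (-1)**2 = 1)
-284 + (169 - 1*(-133))*H(R) = -284 + (169 - 1*(-133))*1 = -284 + (169 + 133)*1 = -284 + 302*1 = -284 + 302 = 18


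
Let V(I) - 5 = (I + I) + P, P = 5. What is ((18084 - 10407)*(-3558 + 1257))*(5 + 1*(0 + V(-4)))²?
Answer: -865574073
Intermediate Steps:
V(I) = 10 + 2*I (V(I) = 5 + ((I + I) + 5) = 5 + (2*I + 5) = 5 + (5 + 2*I) = 10 + 2*I)
((18084 - 10407)*(-3558 + 1257))*(5 + 1*(0 + V(-4)))² = ((18084 - 10407)*(-3558 + 1257))*(5 + 1*(0 + (10 + 2*(-4))))² = (7677*(-2301))*(5 + 1*(0 + (10 - 8)))² = -17664777*(5 + 1*(0 + 2))² = -17664777*(5 + 1*2)² = -17664777*(5 + 2)² = -17664777*7² = -17664777*49 = -865574073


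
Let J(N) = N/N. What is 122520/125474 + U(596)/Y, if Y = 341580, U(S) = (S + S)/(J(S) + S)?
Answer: 3123103422526/3198383390655 ≈ 0.97646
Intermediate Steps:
J(N) = 1
U(S) = 2*S/(1 + S) (U(S) = (S + S)/(1 + S) = (2*S)/(1 + S) = 2*S/(1 + S))
122520/125474 + U(596)/Y = 122520/125474 + (2*596/(1 + 596))/341580 = 122520*(1/125474) + (2*596/597)*(1/341580) = 61260/62737 + (2*596*(1/597))*(1/341580) = 61260/62737 + (1192/597)*(1/341580) = 61260/62737 + 298/50980815 = 3123103422526/3198383390655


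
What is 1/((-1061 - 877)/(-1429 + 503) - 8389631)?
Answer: -463/3884398184 ≈ -1.1919e-7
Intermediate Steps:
1/((-1061 - 877)/(-1429 + 503) - 8389631) = 1/(-1938/(-926) - 8389631) = 1/(-1938*(-1/926) - 8389631) = 1/(969/463 - 8389631) = 1/(-3884398184/463) = -463/3884398184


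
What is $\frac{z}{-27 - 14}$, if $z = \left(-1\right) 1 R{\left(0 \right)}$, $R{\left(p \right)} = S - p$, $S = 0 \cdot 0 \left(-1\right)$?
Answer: $0$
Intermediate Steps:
$S = 0$ ($S = 0 \left(-1\right) = 0$)
$R{\left(p \right)} = - p$ ($R{\left(p \right)} = 0 - p = - p$)
$z = 0$ ($z = \left(-1\right) 1 \left(\left(-1\right) 0\right) = \left(-1\right) 0 = 0$)
$\frac{z}{-27 - 14} = \frac{1}{-27 - 14} \cdot 0 = \frac{1}{-41} \cdot 0 = \left(- \frac{1}{41}\right) 0 = 0$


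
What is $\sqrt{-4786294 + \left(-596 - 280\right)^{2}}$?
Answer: $i \sqrt{4018918} \approx 2004.7 i$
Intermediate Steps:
$\sqrt{-4786294 + \left(-596 - 280\right)^{2}} = \sqrt{-4786294 + \left(-876\right)^{2}} = \sqrt{-4786294 + 767376} = \sqrt{-4018918} = i \sqrt{4018918}$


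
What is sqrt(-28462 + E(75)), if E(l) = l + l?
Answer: 2*I*sqrt(7078) ≈ 168.26*I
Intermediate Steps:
E(l) = 2*l
sqrt(-28462 + E(75)) = sqrt(-28462 + 2*75) = sqrt(-28462 + 150) = sqrt(-28312) = 2*I*sqrt(7078)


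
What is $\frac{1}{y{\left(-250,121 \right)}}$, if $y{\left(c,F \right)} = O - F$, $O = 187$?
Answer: $\frac{1}{66} \approx 0.015152$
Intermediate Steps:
$y{\left(c,F \right)} = 187 - F$
$\frac{1}{y{\left(-250,121 \right)}} = \frac{1}{187 - 121} = \frac{1}{66}$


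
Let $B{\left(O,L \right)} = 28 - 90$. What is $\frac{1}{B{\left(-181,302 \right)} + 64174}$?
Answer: $\frac{1}{64112} \approx 1.5598 \cdot 10^{-5}$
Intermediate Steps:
$B{\left(O,L \right)} = -62$ ($B{\left(O,L \right)} = 28 - 90 = -62$)
$\frac{1}{B{\left(-181,302 \right)} + 64174} = \frac{1}{-62 + 64174} = \frac{1}{64112}$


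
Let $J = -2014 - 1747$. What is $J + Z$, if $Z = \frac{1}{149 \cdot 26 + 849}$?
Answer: $- \frac{17763202}{4723} \approx -3761.0$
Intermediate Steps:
$J = -3761$ ($J = -2014 - 1747 = -3761$)
$Z = \frac{1}{4723}$ ($Z = \frac{1}{3874 + 849} = \frac{1}{4723} \approx 0.00021173$)
$J + Z = -3761 + \frac{1}{4723} = - \frac{17763202}{4723}$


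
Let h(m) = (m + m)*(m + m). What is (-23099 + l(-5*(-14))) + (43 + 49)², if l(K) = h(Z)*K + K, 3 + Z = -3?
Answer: -4485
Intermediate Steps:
Z = -6 (Z = -3 - 3 = -6)
h(m) = 4*m² (h(m) = (2*m)*(2*m) = 4*m²)
l(K) = 145*K (l(K) = (4*(-6)²)*K + K = (4*36)*K + K = 144*K + K = 145*K)
(-23099 + l(-5*(-14))) + (43 + 49)² = (-23099 + 145*(-5*(-14))) + (43 + 49)² = (-23099 + 145*70) + 92² = (-23099 + 10150) + 8464 = -12949 + 8464 = -4485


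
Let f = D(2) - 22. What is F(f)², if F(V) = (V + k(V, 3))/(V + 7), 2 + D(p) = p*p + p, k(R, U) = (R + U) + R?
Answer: 2601/121 ≈ 21.496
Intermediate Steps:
k(R, U) = U + 2*R
D(p) = -2 + p + p² (D(p) = -2 + (p*p + p) = -2 + (p² + p) = -2 + (p + p²) = -2 + p + p²)
f = -18 (f = (-2 + 2 + 2²) - 22 = (-2 + 2 + 4) - 22 = 4 - 22 = -18)
F(V) = (3 + 3*V)/(7 + V) (F(V) = (V + (3 + 2*V))/(V + 7) = (3 + 3*V)/(7 + V))
F(f)² = (3*(1 - 18)/(7 - 18))² = (3*(-17)/(-11))² = (3*(-1/11)*(-17))² = (51/11)² = 2601/121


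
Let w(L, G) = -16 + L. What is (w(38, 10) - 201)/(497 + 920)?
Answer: -179/1417 ≈ -0.12632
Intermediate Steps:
(w(38, 10) - 201)/(497 + 920) = ((-16 + 38) - 201)/(497 + 920) = (22 - 201)/1417 = -179*1/1417 = -179/1417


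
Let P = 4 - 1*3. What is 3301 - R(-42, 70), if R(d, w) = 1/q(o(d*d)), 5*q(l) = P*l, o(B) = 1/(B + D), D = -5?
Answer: -5494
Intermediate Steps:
P = 1 (P = 4 - 3 = 1)
o(B) = 1/(-5 + B) (o(B) = 1/(B - 5) = 1/(-5 + B))
q(l) = l/5 (q(l) = (1*l)/5 = l/5)
R(d, w) = -25 + 5*d² (R(d, w) = 1/(1/(5*(-5 + d*d))) = 1/(1/(5*(-5 + d²))) = -25 + 5*d²)
3301 - R(-42, 70) = 3301 - (-25 + 5*(-42)²) = 3301 - (-25 + 5*1764) = 3301 - (-25 + 8820) = 3301 - 1*8795 = 3301 - 8795 = -5494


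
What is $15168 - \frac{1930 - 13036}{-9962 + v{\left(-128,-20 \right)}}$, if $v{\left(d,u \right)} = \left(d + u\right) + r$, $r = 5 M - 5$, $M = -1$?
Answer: $\frac{76744527}{5060} \approx 15167.0$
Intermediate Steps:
$r = -10$ ($r = 5 \left(-1\right) - 5 = -5 - 5 = -10$)
$v{\left(d,u \right)} = -10 + d + u$ ($v{\left(d,u \right)} = \left(d + u\right) - 10 = -10 + d + u$)
$15168 - \frac{1930 - 13036}{-9962 + v{\left(-128,-20 \right)}} = 15168 - \frac{1930 - 13036}{-9962 - 158} = 15168 - - \frac{11106}{-9962 - 158} = 15168 - - \frac{11106}{-10120} = 15168 - \left(-11106\right) \left(- \frac{1}{10120}\right) = 15168 - \frac{5553}{5060} = \frac{76744527}{5060}$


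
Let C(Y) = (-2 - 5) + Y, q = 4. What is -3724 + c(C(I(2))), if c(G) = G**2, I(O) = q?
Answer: -3715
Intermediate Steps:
I(O) = 4
C(Y) = -7 + Y
-3724 + c(C(I(2))) = -3724 + (-7 + 4)**2 = -3724 + (-3)**2 = -3724 + 9 = -3715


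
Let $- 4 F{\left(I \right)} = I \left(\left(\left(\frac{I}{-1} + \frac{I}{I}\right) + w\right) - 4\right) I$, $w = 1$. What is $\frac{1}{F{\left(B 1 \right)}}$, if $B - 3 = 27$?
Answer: $\frac{1}{7200} \approx 0.00013889$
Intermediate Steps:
$B = 30$ ($B = 3 + 27 = 30$)
$F{\left(I \right)} = - \frac{I^{2} \left(-2 - I\right)}{4}$ ($F{\left(I \right)} = - \frac{I \left(\left(\left(\frac{I}{-1} + \frac{I}{I}\right) + 1\right) - 4\right) I}{4} = - \frac{I \left(\left(\left(I \left(-1\right) + 1\right) + 1\right) - 4\right) I}{4} = - \frac{I \left(\left(\left(- I + 1\right) + 1\right) - 4\right) I}{4} = - \frac{I \left(\left(\left(1 - I\right) + 1\right) - 4\right) I}{4} = - \frac{I \left(\left(2 - I\right) - 4\right) I}{4} = - \frac{I \left(-2 - I\right) I}{4} = - \frac{I^{2} \left(-2 - I\right)}{4}$)
$\frac{1}{F{\left(B 1 \right)}} = \frac{1}{\frac{1}{4} \left(30 \cdot 1\right)^{2} \left(2 + 30 \cdot 1\right)} = \frac{1}{\frac{1}{4} \cdot 30^{2} \left(2 + 30\right)} = \frac{1}{\frac{1}{4} \cdot 900 \cdot 32} = \frac{1}{7200}$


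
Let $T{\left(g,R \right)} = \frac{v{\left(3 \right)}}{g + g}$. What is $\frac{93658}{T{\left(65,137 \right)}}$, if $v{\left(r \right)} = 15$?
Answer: $\frac{2435108}{3} \approx 8.117 \cdot 10^{5}$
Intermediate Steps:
$T{\left(g,R \right)} = \frac{15}{2 g}$ ($T{\left(g,R \right)} = \frac{15}{g + g} = \frac{15}{2 g}$)
$\frac{93658}{T{\left(65,137 \right)}} = \frac{93658}{\frac{15}{2} \cdot \frac{1}{65}} = \frac{93658}{\frac{3}{26}} = 93658 \cdot \frac{26}{3} = \frac{2435108}{3}$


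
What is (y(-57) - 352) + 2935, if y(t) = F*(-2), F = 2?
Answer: 2579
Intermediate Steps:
y(t) = -4 (y(t) = 2*(-2) = -4)
(y(-57) - 352) + 2935 = (-4 - 352) + 2935 = -356 + 2935 = 2579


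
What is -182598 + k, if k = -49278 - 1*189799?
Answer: -421675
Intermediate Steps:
k = -239077 (k = -49278 - 189799 = -239077)
-182598 + k = -182598 - 239077 = -421675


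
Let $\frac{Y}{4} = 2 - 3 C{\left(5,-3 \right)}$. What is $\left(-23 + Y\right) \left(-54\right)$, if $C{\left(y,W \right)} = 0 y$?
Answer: $810$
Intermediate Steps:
$C{\left(y,W \right)} = 0$
$Y = 8$ ($Y = 4 \left(2 - 0\right) = 4 \left(2 + 0\right) = 4 \cdot 2 = 8$)
$\left(-23 + Y\right) \left(-54\right) = \left(-23 + 8\right) \left(-54\right) = \left(-15\right) \left(-54\right) = 810$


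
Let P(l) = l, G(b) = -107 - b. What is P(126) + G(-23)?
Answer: 42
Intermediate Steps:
P(126) + G(-23) = 126 + (-107 - 1*(-23)) = 126 + (-107 + 23) = 126 - 84 = 42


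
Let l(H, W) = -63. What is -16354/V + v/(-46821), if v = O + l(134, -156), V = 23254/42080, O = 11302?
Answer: -16110682415213/544387767 ≈ -29594.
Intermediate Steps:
V = 11627/21040 (V = 23254*(1/42080) = 11627/21040 ≈ 0.55261)
v = 11239 (v = 11302 - 63 = 11239)
-16354/V + v/(-46821) = -16354/11627/21040 + 11239/(-46821) = -16354*21040/11627 + 11239*(-1/46821) = -344088160/11627 - 11239/46821 = -16110682415213/544387767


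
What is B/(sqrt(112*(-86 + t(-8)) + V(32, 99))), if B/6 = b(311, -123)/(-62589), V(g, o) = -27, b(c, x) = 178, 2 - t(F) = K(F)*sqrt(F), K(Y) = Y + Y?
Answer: -356/(20863*sqrt(-9435 + 3584*I*sqrt(2))) ≈ -4.0231e-5 + 0.0001599*I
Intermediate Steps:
K(Y) = 2*Y
t(F) = 2 - 2*F**(3/2) (t(F) = 2 - 2*F*sqrt(F) = 2 - 2*F**(3/2))
B = -356/20863 (B = 6*(178/(-62589)) = 6*(178*(-1/62589)) = 6*(-178/62589) = -356/20863 ≈ -0.017064)
B/(sqrt(112*(-86 + t(-8)) + V(32, 99))) = -356/(20863*sqrt(112*(-86 + (2 - (-32)*I*sqrt(2))) - 27)) = -356/(20863*sqrt(112*(-86 + (2 + 32*I*sqrt(2))) - 27)) = -356/(20863*sqrt(112*(-84 + 32*I*sqrt(2)) - 27)) = -356/(20863*sqrt((-9408 + 3584*I*sqrt(2)) - 27)) = -356/(20863*sqrt(-9435 + 3584*I*sqrt(2)))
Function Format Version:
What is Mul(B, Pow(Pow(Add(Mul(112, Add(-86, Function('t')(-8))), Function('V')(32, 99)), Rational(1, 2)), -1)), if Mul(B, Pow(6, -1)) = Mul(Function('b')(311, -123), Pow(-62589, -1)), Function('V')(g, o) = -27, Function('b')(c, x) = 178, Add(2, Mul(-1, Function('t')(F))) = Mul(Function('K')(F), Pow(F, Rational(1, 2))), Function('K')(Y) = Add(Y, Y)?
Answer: Mul(Rational(-356, 20863), Pow(Add(-9435, Mul(3584, I, Pow(2, Rational(1, 2)))), Rational(-1, 2))) ≈ Add(-4.0231e-5, Mul(0.00015990, I))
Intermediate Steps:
Function('K')(Y) = Mul(2, Y)
Function('t')(F) = Add(2, Mul(-2, Pow(F, Rational(3, 2)))) (Function('t')(F) = Add(2, Mul(-1, Mul(Mul(2, F), Pow(F, Rational(1, 2))))) = Add(2, Mul(-1, Mul(2, Pow(F, Rational(3, 2))))) = Add(2, Mul(-2, Pow(F, Rational(3, 2)))))
B = Rational(-356, 20863) (B = Mul(6, Mul(178, Pow(-62589, -1))) = Mul(6, Mul(178, Rational(-1, 62589))) = Mul(6, Rational(-178, 62589)) = Rational(-356, 20863) ≈ -0.017064)
Mul(B, Pow(Pow(Add(Mul(112, Add(-86, Function('t')(-8))), Function('V')(32, 99)), Rational(1, 2)), -1)) = Mul(Rational(-356, 20863), Pow(Pow(Add(Mul(112, Add(-86, Add(2, Mul(-2, Pow(-8, Rational(3, 2)))))), -27), Rational(1, 2)), -1)) = Mul(Rational(-356, 20863), Pow(Pow(Add(Mul(112, Add(-86, Add(2, Mul(-2, Mul(-16, I, Pow(2, Rational(1, 2))))))), -27), Rational(1, 2)), -1)) = Mul(Rational(-356, 20863), Pow(Pow(Add(Mul(112, Add(-86, Add(2, Mul(32, I, Pow(2, Rational(1, 2)))))), -27), Rational(1, 2)), -1)) = Mul(Rational(-356, 20863), Pow(Pow(Add(Mul(112, Add(-84, Mul(32, I, Pow(2, Rational(1, 2))))), -27), Rational(1, 2)), -1)) = Mul(Rational(-356, 20863), Pow(Pow(Add(Add(-9408, Mul(3584, I, Pow(2, Rational(1, 2)))), -27), Rational(1, 2)), -1)) = Mul(Rational(-356, 20863), Pow(Pow(Add(-9435, Mul(3584, I, Pow(2, Rational(1, 2)))), Rational(1, 2)), -1)) = Mul(Rational(-356, 20863), Pow(Add(-9435, Mul(3584, I, Pow(2, Rational(1, 2)))), Rational(-1, 2)))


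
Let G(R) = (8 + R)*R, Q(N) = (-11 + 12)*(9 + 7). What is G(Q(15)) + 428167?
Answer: 428551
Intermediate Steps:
Q(N) = 16 (Q(N) = 1*16 = 16)
G(R) = R*(8 + R)
G(Q(15)) + 428167 = 16*(8 + 16) + 428167 = 16*24 + 428167 = 384 + 428167 = 428551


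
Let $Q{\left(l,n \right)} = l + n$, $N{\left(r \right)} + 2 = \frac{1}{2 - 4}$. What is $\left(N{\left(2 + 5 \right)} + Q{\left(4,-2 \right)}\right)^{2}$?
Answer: $\frac{1}{4} \approx 0.25$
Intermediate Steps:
$N{\left(r \right)} = - \frac{5}{2}$ ($N{\left(r \right)} = -2 + \frac{1}{2 - 4} = -2 + \frac{1}{-2} = -2 - \frac{1}{2} = - \frac{5}{2}$)
$\left(N{\left(2 + 5 \right)} + Q{\left(4,-2 \right)}\right)^{2} = \left(- \frac{5}{2} + \left(4 - 2\right)\right)^{2} = \left(- \frac{5}{2} + 2\right)^{2} = \left(- \frac{1}{2}\right)^{2} = \frac{1}{4}$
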